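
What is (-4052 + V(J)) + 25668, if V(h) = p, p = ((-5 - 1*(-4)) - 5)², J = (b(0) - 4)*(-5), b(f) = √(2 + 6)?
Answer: 21652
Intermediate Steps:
b(f) = 2*√2 (b(f) = √8 = 2*√2)
J = 20 - 10*√2 (J = (2*√2 - 4)*(-5) = (-4 + 2*√2)*(-5) = 20 - 10*√2 ≈ 5.8579)
p = 36 (p = ((-5 + 4) - 5)² = (-1 - 5)² = (-6)² = 36)
V(h) = 36
(-4052 + V(J)) + 25668 = (-4052 + 36) + 25668 = -4016 + 25668 = 21652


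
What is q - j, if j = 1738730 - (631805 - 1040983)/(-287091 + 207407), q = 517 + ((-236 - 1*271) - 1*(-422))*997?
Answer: -6602735277/3622 ≈ -1.8230e+6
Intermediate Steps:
q = -84228 (q = 517 + ((-236 - 271) + 422)*997 = 517 + (-507 + 422)*997 = 517 - 85*997 = 517 - 84745 = -84228)
j = 6297661461/3622 (j = 1738730 - (-409178)/(-79684) = 1738730 - (-409178)*(-1)/79684 = 1738730 - 1*18599/3622 = 1738730 - 18599/3622 = 6297661461/3622 ≈ 1.7387e+6)
q - j = -84228 - 1*6297661461/3622 = -84228 - 6297661461/3622 = -6602735277/3622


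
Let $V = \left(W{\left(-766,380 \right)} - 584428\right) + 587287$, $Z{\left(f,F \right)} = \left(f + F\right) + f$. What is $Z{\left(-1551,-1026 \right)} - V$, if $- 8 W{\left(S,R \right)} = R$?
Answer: $- \frac{13879}{2} \approx -6939.5$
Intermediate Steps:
$Z{\left(f,F \right)} = F + 2 f$ ($Z{\left(f,F \right)} = \left(F + f\right) + f = F + 2 f$)
$W{\left(S,R \right)} = - \frac{R}{8}$
$V = \frac{5623}{2}$ ($V = \left(\left(- \frac{1}{8}\right) 380 - 584428\right) + 587287 = \left(- \frac{95}{2} - 584428\right) + 587287 = - \frac{1168951}{2} + 587287 = \frac{5623}{2} \approx 2811.5$)
$Z{\left(-1551,-1026 \right)} - V = \left(-1026 + 2 \left(-1551\right)\right) - \frac{5623}{2} = \left(-1026 - 3102\right) - \frac{5623}{2} = -4128 - \frac{5623}{2} = - \frac{13879}{2}$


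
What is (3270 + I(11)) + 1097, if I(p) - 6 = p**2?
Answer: 4494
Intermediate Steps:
I(p) = 6 + p**2
(3270 + I(11)) + 1097 = (3270 + (6 + 11**2)) + 1097 = (3270 + (6 + 121)) + 1097 = (3270 + 127) + 1097 = 3397 + 1097 = 4494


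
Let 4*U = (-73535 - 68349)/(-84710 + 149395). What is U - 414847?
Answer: -26834413666/64685 ≈ -4.1485e+5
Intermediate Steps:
U = -35471/64685 (U = ((-73535 - 68349)/(-84710 + 149395))/4 = (-141884/64685)/4 = (-141884*1/64685)/4 = (¼)*(-141884/64685) = -35471/64685 ≈ -0.54836)
U - 414847 = -35471/64685 - 414847 = -26834413666/64685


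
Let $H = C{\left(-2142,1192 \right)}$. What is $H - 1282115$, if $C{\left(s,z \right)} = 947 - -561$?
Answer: $-1280607$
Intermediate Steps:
$C{\left(s,z \right)} = 1508$ ($C{\left(s,z \right)} = 947 + 561 = 1508$)
$H = 1508$
$H - 1282115 = 1508 - 1282115 = -1280607$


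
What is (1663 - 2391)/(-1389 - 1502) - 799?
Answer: -329883/413 ≈ -798.75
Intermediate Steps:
(1663 - 2391)/(-1389 - 1502) - 799 = -728/(-2891) - 799 = -728*(-1/2891) - 799 = 104/413 - 799 = -329883/413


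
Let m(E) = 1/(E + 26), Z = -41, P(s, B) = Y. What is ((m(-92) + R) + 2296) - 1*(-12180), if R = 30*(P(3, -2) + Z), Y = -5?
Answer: 864335/66 ≈ 13096.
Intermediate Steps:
P(s, B) = -5
m(E) = 1/(26 + E)
R = -1380 (R = 30*(-5 - 41) = 30*(-46) = -1380)
((m(-92) + R) + 2296) - 1*(-12180) = ((1/(26 - 92) - 1380) + 2296) - 1*(-12180) = ((1/(-66) - 1380) + 2296) + 12180 = ((-1/66 - 1380) + 2296) + 12180 = (-91081/66 + 2296) + 12180 = 60455/66 + 12180 = 864335/66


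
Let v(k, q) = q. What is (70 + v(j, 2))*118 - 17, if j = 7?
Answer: 8479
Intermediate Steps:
(70 + v(j, 2))*118 - 17 = (70 + 2)*118 - 17 = 72*118 - 17 = 8496 - 17 = 8479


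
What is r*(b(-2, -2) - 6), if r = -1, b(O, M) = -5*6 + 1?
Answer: 35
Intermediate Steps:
b(O, M) = -29 (b(O, M) = -30 + 1 = -29)
r*(b(-2, -2) - 6) = -(-29 - 6) = -1*(-35) = 35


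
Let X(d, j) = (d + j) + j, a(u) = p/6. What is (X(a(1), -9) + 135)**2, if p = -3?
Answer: 54289/4 ≈ 13572.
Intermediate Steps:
a(u) = -1/2 (a(u) = -3/6 = -3*1/6 = -1/2)
X(d, j) = d + 2*j
(X(a(1), -9) + 135)**2 = ((-1/2 + 2*(-9)) + 135)**2 = ((-1/2 - 18) + 135)**2 = (-37/2 + 135)**2 = (233/2)**2 = 54289/4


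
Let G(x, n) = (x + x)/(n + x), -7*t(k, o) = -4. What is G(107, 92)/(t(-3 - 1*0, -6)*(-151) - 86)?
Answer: -749/119997 ≈ -0.0062418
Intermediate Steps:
t(k, o) = 4/7 (t(k, o) = -1/7*(-4) = 4/7)
G(x, n) = 2*x/(n + x) (G(x, n) = (2*x)/(n + x) = 2*x/(n + x))
G(107, 92)/(t(-3 - 1*0, -6)*(-151) - 86) = (2*107/(92 + 107))/((4/7)*(-151) - 86) = (2*107/199)/(-604/7 - 86) = (2*107*(1/199))/(-1206/7) = (214/199)*(-7/1206) = -749/119997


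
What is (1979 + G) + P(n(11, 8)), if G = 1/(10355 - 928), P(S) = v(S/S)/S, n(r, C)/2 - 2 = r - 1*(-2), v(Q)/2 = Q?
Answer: 279849937/141405 ≈ 1979.1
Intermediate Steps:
v(Q) = 2*Q
n(r, C) = 8 + 2*r (n(r, C) = 4 + 2*(r - 1*(-2)) = 4 + 2*(r + 2) = 4 + 2*(2 + r) = 4 + (4 + 2*r) = 8 + 2*r)
P(S) = 2/S (P(S) = (2*(S/S))/S = (2*1)/S = 2/S)
G = 1/9427 ≈ 0.00010608
(1979 + G) + P(n(11, 8)) = (1979 + 1/9427) + 2/(8 + 2*11) = 18656034/9427 + 2/(8 + 22) = 18656034/9427 + 2/30 = 18656034/9427 + 2*(1/30) = 18656034/9427 + 1/15 = 279849937/141405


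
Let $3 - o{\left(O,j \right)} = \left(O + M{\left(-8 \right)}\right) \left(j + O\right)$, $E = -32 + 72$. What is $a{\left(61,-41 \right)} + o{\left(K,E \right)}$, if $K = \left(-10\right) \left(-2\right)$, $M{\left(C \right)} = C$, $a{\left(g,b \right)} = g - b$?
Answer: $-615$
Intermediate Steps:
$K = 20$
$E = 40$
$o{\left(O,j \right)} = 3 - \left(-8 + O\right) \left(O + j\right)$ ($o{\left(O,j \right)} = 3 - \left(O - 8\right) \left(j + O\right) = 3 - \left(-8 + O\right) \left(O + j\right)$)
$a{\left(61,-41 \right)} + o{\left(K,E \right)} = \left(61 - -41\right) + \left(3 - 20^{2} + 8 \cdot 20 + 8 \cdot 40 - 20 \cdot 40\right) = \left(61 + 41\right) + \left(3 - 400 + 160 + 320 - 800\right) = 102 + \left(3 - 400 + 160 + 320 - 800\right) = 102 - 717 = -615$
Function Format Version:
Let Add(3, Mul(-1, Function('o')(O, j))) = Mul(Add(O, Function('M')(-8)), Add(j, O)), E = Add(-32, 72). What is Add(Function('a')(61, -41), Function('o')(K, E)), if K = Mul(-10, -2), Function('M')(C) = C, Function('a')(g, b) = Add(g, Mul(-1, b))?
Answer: -615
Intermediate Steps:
K = 20
E = 40
Function('o')(O, j) = Add(3, Mul(-1, Add(-8, O), Add(O, j))) (Function('o')(O, j) = Add(3, Mul(-1, Mul(Add(O, -8), Add(j, O)))) = Add(3, Mul(-1, Mul(Add(-8, O), Add(O, j)))) = Add(3, Mul(-1, Add(-8, O), Add(O, j))))
Add(Function('a')(61, -41), Function('o')(K, E)) = Add(Add(61, Mul(-1, -41)), Add(3, Mul(-1, Pow(20, 2)), Mul(8, 20), Mul(8, 40), Mul(-1, 20, 40))) = Add(Add(61, 41), Add(3, Mul(-1, 400), 160, 320, -800)) = Add(102, Add(3, -400, 160, 320, -800)) = Add(102, -717) = -615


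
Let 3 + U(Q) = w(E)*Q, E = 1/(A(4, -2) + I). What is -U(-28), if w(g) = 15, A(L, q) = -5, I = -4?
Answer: 423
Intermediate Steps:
E = -⅑ (E = 1/(-5 - 4) = 1/(-9) = -⅑ ≈ -0.11111)
U(Q) = -3 + 15*Q
-U(-28) = -(-3 + 15*(-28)) = -(-3 - 420) = -1*(-423) = 423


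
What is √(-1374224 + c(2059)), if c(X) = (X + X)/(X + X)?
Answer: I*√1374223 ≈ 1172.3*I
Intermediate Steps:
c(X) = 1 (c(X) = (2*X)/((2*X)) = (2*X)*(1/(2*X)) = 1)
√(-1374224 + c(2059)) = √(-1374224 + 1) = √(-1374223) = I*√1374223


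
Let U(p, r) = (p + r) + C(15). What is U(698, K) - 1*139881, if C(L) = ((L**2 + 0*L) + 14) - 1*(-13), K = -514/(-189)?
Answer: -26257445/189 ≈ -1.3893e+5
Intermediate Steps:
K = 514/189 (K = -514*(-1/189) = 514/189 ≈ 2.7196)
C(L) = 27 + L**2 (C(L) = ((L**2 + 0) + 14) + 13 = (L**2 + 14) + 13 = (14 + L**2) + 13 = 27 + L**2)
U(p, r) = 252 + p + r (U(p, r) = (p + r) + (27 + 15**2) = (p + r) + (27 + 225) = (p + r) + 252 = 252 + p + r)
U(698, K) - 1*139881 = (252 + 698 + 514/189) - 1*139881 = 180064/189 - 139881 = -26257445/189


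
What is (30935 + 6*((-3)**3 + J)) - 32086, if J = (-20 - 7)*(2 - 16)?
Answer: 955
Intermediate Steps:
J = 378 (J = -27*(-14) = 378)
(30935 + 6*((-3)**3 + J)) - 32086 = (30935 + 6*((-3)**3 + 378)) - 32086 = (30935 + 6*(-27 + 378)) - 32086 = (30935 + 6*351) - 32086 = (30935 + 2106) - 32086 = 33041 - 32086 = 955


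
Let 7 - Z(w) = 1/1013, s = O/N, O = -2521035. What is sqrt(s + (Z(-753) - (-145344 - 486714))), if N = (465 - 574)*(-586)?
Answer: sqrt(2646072505735033166762)/64704362 ≈ 795.00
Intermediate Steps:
N = 63874 (N = -109*(-586) = 63874)
s = -2521035/63874 ≈ -39.469
Z(w) = 7090/1013 (Z(w) = 7 - 1/1013 = 7090/1013)
sqrt(s + (Z(-753) - (-145344 - 486714))) = sqrt(-2521035/63874 + (7090/1013 - (-145344 - 486714))) = sqrt(-2521035/63874 + (7090/1013 - 1*(-632058))) = sqrt(-2521035/63874 + (7090/1013 + 632058)) = sqrt(-2521035/63874 + 640281844/1013) = sqrt(40894808695201/64704362) = sqrt(2646072505735033166762)/64704362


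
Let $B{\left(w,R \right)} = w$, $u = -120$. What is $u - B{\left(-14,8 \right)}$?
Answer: $-106$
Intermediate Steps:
$u - B{\left(-14,8 \right)} = -120 - -14 = -120 + 14 = -106$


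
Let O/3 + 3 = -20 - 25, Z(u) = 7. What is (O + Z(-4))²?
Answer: 18769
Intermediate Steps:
O = -144 (O = -9 + 3*(-20 - 25) = -9 + 3*(-45) = -9 - 135 = -144)
(O + Z(-4))² = (-144 + 7)² = (-137)² = 18769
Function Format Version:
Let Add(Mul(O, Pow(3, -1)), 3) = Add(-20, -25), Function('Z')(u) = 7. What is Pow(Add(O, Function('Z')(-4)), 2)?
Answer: 18769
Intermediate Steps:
O = -144 (O = Add(-9, Mul(3, Add(-20, -25))) = Add(-9, Mul(3, -45)) = Add(-9, -135) = -144)
Pow(Add(O, Function('Z')(-4)), 2) = Pow(Add(-144, 7), 2) = Pow(-137, 2) = 18769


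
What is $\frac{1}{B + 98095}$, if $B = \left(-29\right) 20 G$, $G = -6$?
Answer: $\frac{1}{101575} \approx 9.8449 \cdot 10^{-6}$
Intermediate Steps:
$B = 3480$ ($B = \left(-29\right) 20 \left(-6\right) = \left(-580\right) \left(-6\right) = 3480$)
$\frac{1}{B + 98095} = \frac{1}{3480 + 98095} = \frac{1}{101575}$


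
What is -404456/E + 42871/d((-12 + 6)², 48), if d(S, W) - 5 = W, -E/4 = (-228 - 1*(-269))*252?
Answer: 224151107/273798 ≈ 818.67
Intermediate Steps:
E = -41328 (E = -4*(-228 - 1*(-269))*252 = -4*(-228 + 269)*252 = -164*252 = -4*10332 = -41328)
d(S, W) = 5 + W
-404456/E + 42871/d((-12 + 6)², 48) = -404456/(-41328) + 42871/(5 + 48) = -404456*(-1/41328) + 42871/53 = 50557/5166 + 42871*(1/53) = 50557/5166 + 42871/53 = 224151107/273798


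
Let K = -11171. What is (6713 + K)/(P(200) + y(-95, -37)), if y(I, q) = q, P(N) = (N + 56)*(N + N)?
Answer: -1486/34121 ≈ -0.043551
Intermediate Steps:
P(N) = 2*N*(56 + N) (P(N) = (56 + N)*(2*N) = 2*N*(56 + N))
(6713 + K)/(P(200) + y(-95, -37)) = (6713 - 11171)/(2*200*(56 + 200) - 37) = -4458/(2*200*256 - 37) = -4458/(102400 - 37) = -4458/102363 = -4458*1/102363 = -1486/34121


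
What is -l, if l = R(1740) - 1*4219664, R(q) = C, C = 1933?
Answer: 4217731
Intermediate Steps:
R(q) = 1933
l = -4217731 (l = 1933 - 1*4219664 = 1933 - 4219664 = -4217731)
-l = -1*(-4217731) = 4217731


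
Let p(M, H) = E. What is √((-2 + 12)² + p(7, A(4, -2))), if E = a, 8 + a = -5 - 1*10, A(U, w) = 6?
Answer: √77 ≈ 8.7750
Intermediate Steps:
a = -23 (a = -8 + (-5 - 1*10) = -8 + (-5 - 10) = -8 - 15 = -23)
E = -23
p(M, H) = -23
√((-2 + 12)² + p(7, A(4, -2))) = √((-2 + 12)² - 23) = √(10² - 23) = √(100 - 23) = √77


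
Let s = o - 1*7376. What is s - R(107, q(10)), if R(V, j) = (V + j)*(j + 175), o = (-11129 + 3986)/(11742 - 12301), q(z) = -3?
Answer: -14115433/559 ≈ -25251.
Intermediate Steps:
o = 7143/559 (o = -7143/(-559) = -7143*(-1/559) = 7143/559 ≈ 12.778)
s = -4116041/559 (s = 7143/559 - 1*7376 = 7143/559 - 7376 = -4116041/559 ≈ -7363.2)
R(V, j) = (175 + j)*(V + j) (R(V, j) = (V + j)*(175 + j) = (175 + j)*(V + j))
s - R(107, q(10)) = -4116041/559 - ((-3)² + 175*107 + 175*(-3) + 107*(-3)) = -4116041/559 - (9 + 18725 - 525 - 321) = -4116041/559 - 1*17888 = -4116041/559 - 17888 = -14115433/559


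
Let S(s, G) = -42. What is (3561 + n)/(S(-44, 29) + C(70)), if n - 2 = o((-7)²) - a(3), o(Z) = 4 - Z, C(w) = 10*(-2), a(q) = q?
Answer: -3515/62 ≈ -56.694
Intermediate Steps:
C(w) = -20
n = -46 (n = 2 + ((4 - 1*(-7)²) - 1*3) = 2 + ((4 - 1*49) - 3) = 2 + ((4 - 49) - 3) = 2 + (-45 - 3) = 2 - 48 = -46)
(3561 + n)/(S(-44, 29) + C(70)) = (3561 - 46)/(-42 - 20) = 3515/(-62) = 3515*(-1/62) = -3515/62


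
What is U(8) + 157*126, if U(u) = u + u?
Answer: 19798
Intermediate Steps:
U(u) = 2*u
U(8) + 157*126 = 2*8 + 157*126 = 16 + 19782 = 19798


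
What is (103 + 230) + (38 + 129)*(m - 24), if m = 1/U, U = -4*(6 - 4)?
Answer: -29567/8 ≈ -3695.9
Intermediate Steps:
U = -8 (U = -4*2 = -8)
m = -⅛ (m = 1/(-8) = -⅛ ≈ -0.12500)
(103 + 230) + (38 + 129)*(m - 24) = (103 + 230) + (38 + 129)*(-⅛ - 24) = 333 + 167*(-193/8) = 333 - 32231/8 = -29567/8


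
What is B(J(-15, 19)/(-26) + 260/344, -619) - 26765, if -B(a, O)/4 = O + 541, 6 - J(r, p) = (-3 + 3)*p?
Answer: -26453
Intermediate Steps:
J(r, p) = 6 (J(r, p) = 6 - (-3 + 3)*p = 6 - 0*p = 6 - 1*0 = 6 + 0 = 6)
B(a, O) = -2164 - 4*O (B(a, O) = -4*(O + 541) = -4*(541 + O) = -2164 - 4*O)
B(J(-15, 19)/(-26) + 260/344, -619) - 26765 = (-2164 - 4*(-619)) - 26765 = (-2164 + 2476) - 26765 = 312 - 26765 = -26453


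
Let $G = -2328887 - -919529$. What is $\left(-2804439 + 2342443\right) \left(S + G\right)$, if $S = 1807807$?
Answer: $-184081844204$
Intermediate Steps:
$G = -1409358$ ($G = -2328887 + 919529 = -1409358$)
$\left(-2804439 + 2342443\right) \left(S + G\right) = \left(-2804439 + 2342443\right) \left(1807807 - 1409358\right) = \left(-461996\right) 398449 = -184081844204$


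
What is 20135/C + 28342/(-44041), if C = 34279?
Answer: -84769883/1509681439 ≈ -0.056151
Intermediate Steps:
20135/C + 28342/(-44041) = 20135/34279 + 28342/(-44041) = 20135*(1/34279) + 28342*(-1/44041) = 20135/34279 - 28342/44041 = -84769883/1509681439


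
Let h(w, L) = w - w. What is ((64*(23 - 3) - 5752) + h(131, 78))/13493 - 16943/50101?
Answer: -452663571/676012793 ≈ -0.66961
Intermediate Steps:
h(w, L) = 0
((64*(23 - 3) - 5752) + h(131, 78))/13493 - 16943/50101 = ((64*(23 - 3) - 5752) + 0)/13493 - 16943/50101 = ((64*20 - 5752) + 0)*(1/13493) - 16943*1/50101 = ((1280 - 5752) + 0)*(1/13493) - 16943/50101 = (-4472 + 0)*(1/13493) - 16943/50101 = -4472*1/13493 - 16943/50101 = -4472/13493 - 16943/50101 = -452663571/676012793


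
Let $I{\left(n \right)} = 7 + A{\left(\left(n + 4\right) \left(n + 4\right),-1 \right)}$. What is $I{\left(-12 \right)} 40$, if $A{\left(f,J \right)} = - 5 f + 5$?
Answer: $-12320$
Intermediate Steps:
$A{\left(f,J \right)} = 5 - 5 f$
$I{\left(n \right)} = 12 - 5 \left(4 + n\right)^{2}$ ($I{\left(n \right)} = 7 - \left(-5 + 5 \left(n + 4\right) \left(n + 4\right)\right) = 7 - \left(-5 + 5 \left(4 + n\right) \left(4 + n\right)\right) = 7 - \left(-5 + 5 \left(4 + n\right)^{2}\right) = 12 - 5 \left(4 + n\right)^{2}$)
$I{\left(-12 \right)} 40 = \left(12 - 5 \left(4 - 12\right)^{2}\right) 40 = \left(12 - 5 \left(-8\right)^{2}\right) 40 = \left(12 - 320\right) 40 = \left(-308\right) 40 = -12320$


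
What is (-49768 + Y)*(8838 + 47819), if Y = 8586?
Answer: -2333248574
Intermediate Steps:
(-49768 + Y)*(8838 + 47819) = (-49768 + 8586)*(8838 + 47819) = -41182*56657 = -2333248574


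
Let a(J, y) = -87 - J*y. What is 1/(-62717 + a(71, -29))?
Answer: -1/60745 ≈ -1.6462e-5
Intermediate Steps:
a(J, y) = -87 - J*y
1/(-62717 + a(71, -29)) = 1/(-62717 + (-87 - 1*71*(-29))) = 1/(-62717 + (-87 + 2059)) = 1/(-62717 + 1972) = 1/(-60745) = -1/60745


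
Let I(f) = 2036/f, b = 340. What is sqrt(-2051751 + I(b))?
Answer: I*sqrt(14823857710)/85 ≈ 1432.4*I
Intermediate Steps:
sqrt(-2051751 + I(b)) = sqrt(-2051751 + 2036/340) = sqrt(-2051751 + 2036*(1/340)) = sqrt(-2051751 + 509/85) = sqrt(-174398326/85) = I*sqrt(14823857710)/85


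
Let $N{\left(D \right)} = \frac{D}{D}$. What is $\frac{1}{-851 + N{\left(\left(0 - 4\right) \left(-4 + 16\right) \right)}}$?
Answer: $- \frac{1}{850} \approx -0.0011765$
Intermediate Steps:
$N{\left(D \right)} = 1$
$\frac{1}{-851 + N{\left(\left(0 - 4\right) \left(-4 + 16\right) \right)}} = \frac{1}{-851 + 1} = \frac{1}{-850} = - \frac{1}{850}$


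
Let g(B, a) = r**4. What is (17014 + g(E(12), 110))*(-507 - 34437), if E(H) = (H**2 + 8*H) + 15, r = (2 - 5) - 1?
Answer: -603482880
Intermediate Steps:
r = -4 (r = -3 - 1 = -4)
E(H) = 15 + H**2 + 8*H
g(B, a) = 256 (g(B, a) = (-4)**4 = 256)
(17014 + g(E(12), 110))*(-507 - 34437) = (17014 + 256)*(-507 - 34437) = 17270*(-34944) = -603482880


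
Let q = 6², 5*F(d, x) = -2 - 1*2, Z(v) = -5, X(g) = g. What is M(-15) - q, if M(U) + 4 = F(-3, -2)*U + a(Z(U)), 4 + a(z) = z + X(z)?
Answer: -42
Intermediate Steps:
F(d, x) = -⅘ (F(d, x) = (-2 - 1*2)/5 = (-2 - 2)/5 = (⅕)*(-4) = -⅘)
a(z) = -4 + 2*z (a(z) = -4 + (z + z) = -4 + 2*z)
q = 36
M(U) = -18 - 4*U/5 (M(U) = -4 + (-4*U/5 + (-4 + 2*(-5))) = -4 + (-4*U/5 + (-4 - 10)) = -4 + (-4*U/5 - 14) = -4 + (-14 - 4*U/5) = -18 - 4*U/5)
M(-15) - q = (-18 - ⅘*(-15)) - 1*36 = (-18 + 12) - 36 = -6 - 36 = -42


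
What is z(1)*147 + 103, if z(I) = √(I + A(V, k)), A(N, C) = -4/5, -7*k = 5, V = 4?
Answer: 103 + 147*√5/5 ≈ 168.74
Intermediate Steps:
k = -5/7 (k = -⅐*5 = -5/7 ≈ -0.71429)
A(N, C) = -⅘ (A(N, C) = -4*⅕ = -⅘)
z(I) = √(-⅘ + I) (z(I) = √(I - ⅘) = √(-⅘ + I))
z(1)*147 + 103 = (√(-20 + 25*1)/5)*147 + 103 = (√(-20 + 25)/5)*147 + 103 = (√5/5)*147 + 103 = 147*√5/5 + 103 = 103 + 147*√5/5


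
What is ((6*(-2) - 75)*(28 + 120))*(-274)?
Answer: 3528024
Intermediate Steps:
((6*(-2) - 75)*(28 + 120))*(-274) = ((-12 - 75)*148)*(-274) = -87*148*(-274) = -12876*(-274) = 3528024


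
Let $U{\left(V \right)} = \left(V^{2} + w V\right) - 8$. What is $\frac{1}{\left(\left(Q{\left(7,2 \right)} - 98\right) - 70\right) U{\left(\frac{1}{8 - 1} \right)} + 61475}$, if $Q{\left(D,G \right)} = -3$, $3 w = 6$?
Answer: $\frac{49}{3076742} \approx 1.5926 \cdot 10^{-5}$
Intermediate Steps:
$w = 2$ ($w = \frac{1}{3} \cdot 6 = 2$)
$U{\left(V \right)} = -8 + V^{2} + 2 V$ ($U{\left(V \right)} = \left(V^{2} + 2 V\right) - 8 = -8 + V^{2} + 2 V$)
$\frac{1}{\left(\left(Q{\left(7,2 \right)} - 98\right) - 70\right) U{\left(\frac{1}{8 - 1} \right)} + 61475} = \frac{1}{\left(\left(-3 - 98\right) - 70\right) \left(-8 + \left(\frac{1}{8 - 1}\right)^{2} + \frac{2}{8 - 1}\right) + 61475} = \frac{1}{\left(-101 - 70\right) \left(-8 + \left(\frac{1}{7}\right)^{2} + \frac{2}{7}\right) + 61475} = \frac{1}{- 171 \left(-8 + \left(\frac{1}{7}\right)^{2} + 2 \cdot \frac{1}{7}\right) + 61475} = \frac{1}{- 171 \left(-8 + \frac{1}{49} + \frac{2}{7}\right) + 61475} = \frac{1}{\left(-171\right) \left(- \frac{377}{49}\right) + 61475} = \frac{1}{\frac{64467}{49} + 61475} = \frac{1}{\frac{3076742}{49}} = \frac{49}{3076742}$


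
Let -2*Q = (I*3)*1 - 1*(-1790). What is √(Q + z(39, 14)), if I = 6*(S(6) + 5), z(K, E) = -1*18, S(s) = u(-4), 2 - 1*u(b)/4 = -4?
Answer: I*√1174 ≈ 34.264*I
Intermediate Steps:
u(b) = 24 (u(b) = 8 - 4*(-4) = 8 + 16 = 24)
S(s) = 24
z(K, E) = -18
I = 174 (I = 6*(24 + 5) = 6*29 = 174)
Q = -1156 (Q = -((174*3)*1 - 1*(-1790))/2 = -(522*1 + 1790)/2 = -(522 + 1790)/2 = -½*2312 = -1156)
√(Q + z(39, 14)) = √(-1156 - 18) = √(-1174) = I*√1174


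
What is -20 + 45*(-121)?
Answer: -5465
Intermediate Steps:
-20 + 45*(-121) = -20 - 5445 = -5465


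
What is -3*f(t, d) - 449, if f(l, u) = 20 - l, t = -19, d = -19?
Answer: -566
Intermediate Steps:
-3*f(t, d) - 449 = -3*(20 - 1*(-19)) - 449 = -3*(20 + 19) - 449 = -3*39 - 449 = -117 - 449 = -566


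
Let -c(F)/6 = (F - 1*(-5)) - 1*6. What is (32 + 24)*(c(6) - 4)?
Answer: -1904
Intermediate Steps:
c(F) = 6 - 6*F (c(F) = -6*((F - 1*(-5)) - 1*6) = -6*((F + 5) - 6) = -6*((5 + F) - 6) = -6*(-1 + F) = 6 - 6*F)
(32 + 24)*(c(6) - 4) = (32 + 24)*((6 - 6*6) - 4) = 56*((6 - 36) - 4) = 56*(-30 - 4) = 56*(-34) = -1904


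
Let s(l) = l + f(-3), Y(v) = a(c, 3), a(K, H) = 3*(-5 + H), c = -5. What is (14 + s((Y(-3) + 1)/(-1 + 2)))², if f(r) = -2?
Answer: 49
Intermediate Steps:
a(K, H) = -15 + 3*H
Y(v) = -6 (Y(v) = -15 + 3*3 = -15 + 9 = -6)
s(l) = -2 + l (s(l) = l - 2 = -2 + l)
(14 + s((Y(-3) + 1)/(-1 + 2)))² = (14 + (-2 + (-6 + 1)/(-1 + 2)))² = (14 + (-2 - 5/1))² = (14 + (-2 - 5*1))² = (14 + (-2 - 5))² = (14 - 7)² = 7² = 49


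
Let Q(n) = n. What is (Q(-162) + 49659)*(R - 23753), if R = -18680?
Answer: -2100306201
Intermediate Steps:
(Q(-162) + 49659)*(R - 23753) = (-162 + 49659)*(-18680 - 23753) = 49497*(-42433) = -2100306201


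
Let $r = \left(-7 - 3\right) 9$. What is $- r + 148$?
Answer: $238$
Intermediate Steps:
$r = -90$ ($r = \left(-10\right) 9 = -90$)
$- r + 148 = \left(-1\right) \left(-90\right) + 148 = 90 + 148 = 238$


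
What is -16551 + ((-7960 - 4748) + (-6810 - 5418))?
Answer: -41487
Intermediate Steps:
-16551 + ((-7960 - 4748) + (-6810 - 5418)) = -16551 + (-12708 - 12228) = -16551 - 24936 = -41487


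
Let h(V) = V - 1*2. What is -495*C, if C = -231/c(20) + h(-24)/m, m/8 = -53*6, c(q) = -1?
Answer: -48484425/424 ≈ -1.1435e+5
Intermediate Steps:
h(V) = -2 + V (h(V) = V - 2 = -2 + V)
m = -2544 (m = 8*(-53*6) = 8*(-318) = -2544)
C = 293845/1272 (C = -231/(-1) + (-2 - 24)/(-2544) = -231*(-1) - 26*(-1/2544) = 231 + 13/1272 = 293845/1272 ≈ 231.01)
-495*C = -495*293845/1272 = -48484425/424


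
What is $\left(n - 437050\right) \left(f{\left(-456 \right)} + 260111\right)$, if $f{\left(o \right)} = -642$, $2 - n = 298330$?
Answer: $-190807794282$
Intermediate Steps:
$n = -298328$ ($n = 2 - 298330 = -298328$)
$\left(n - 437050\right) \left(f{\left(-456 \right)} + 260111\right) = \left(-298328 - 437050\right) \left(-642 + 260111\right) = \left(-735378\right) 259469 = -190807794282$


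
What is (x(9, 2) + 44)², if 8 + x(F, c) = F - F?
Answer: 1296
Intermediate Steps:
x(F, c) = -8 (x(F, c) = -8 + (F - F) = -8 + 0 = -8)
(x(9, 2) + 44)² = (-8 + 44)² = 36² = 1296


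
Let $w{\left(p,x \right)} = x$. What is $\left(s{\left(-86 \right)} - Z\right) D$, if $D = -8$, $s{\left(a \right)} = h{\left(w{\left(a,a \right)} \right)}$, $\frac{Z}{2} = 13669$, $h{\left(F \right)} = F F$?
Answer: $159536$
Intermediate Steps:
$h{\left(F \right)} = F^{2}$
$Z = 27338$ ($Z = 2 \cdot 13669 = 27338$)
$s{\left(a \right)} = a^{2}$
$\left(s{\left(-86 \right)} - Z\right) D = \left(\left(-86\right)^{2} - 27338\right) \left(-8\right) = \left(7396 - 27338\right) \left(-8\right) = \left(-19942\right) \left(-8\right) = 159536$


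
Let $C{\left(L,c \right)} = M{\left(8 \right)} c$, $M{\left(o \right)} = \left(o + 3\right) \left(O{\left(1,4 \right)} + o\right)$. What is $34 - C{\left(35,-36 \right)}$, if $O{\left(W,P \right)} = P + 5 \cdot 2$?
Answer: $8746$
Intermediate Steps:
$O{\left(W,P \right)} = 10 + P$ ($O{\left(W,P \right)} = P + 10 = 10 + P$)
$M{\left(o \right)} = \left(3 + o\right) \left(14 + o\right)$ ($M{\left(o \right)} = \left(o + 3\right) \left(\left(10 + 4\right) + o\right) = \left(3 + o\right) \left(14 + o\right)$)
$C{\left(L,c \right)} = 242 c$ ($C{\left(L,c \right)} = \left(42 + 8^{2} + 17 \cdot 8\right) c = \left(42 + 64 + 136\right) c = 242 c$)
$34 - C{\left(35,-36 \right)} = 34 - 242 \left(-36\right) = 34 - -8712 = 34 + 8712 = 8746$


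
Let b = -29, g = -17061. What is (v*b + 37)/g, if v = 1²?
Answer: -8/17061 ≈ -0.00046891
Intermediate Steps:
v = 1
(v*b + 37)/g = (1*(-29) + 37)/(-17061) = (-29 + 37)*(-1/17061) = 8*(-1/17061) = -8/17061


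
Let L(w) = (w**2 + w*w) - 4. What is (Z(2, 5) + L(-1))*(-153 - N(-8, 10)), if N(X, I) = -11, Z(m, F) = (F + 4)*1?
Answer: -994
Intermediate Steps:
L(w) = -4 + 2*w**2 (L(w) = (w**2 + w**2) - 4 = 2*w**2 - 4 = -4 + 2*w**2)
Z(m, F) = 4 + F (Z(m, F) = (4 + F)*1 = 4 + F)
(Z(2, 5) + L(-1))*(-153 - N(-8, 10)) = ((4 + 5) + (-4 + 2*(-1)**2))*(-153 - 1*(-11)) = (9 + (-4 + 2*1))*(-153 + 11) = (9 + (-4 + 2))*(-142) = (9 - 2)*(-142) = 7*(-142) = -994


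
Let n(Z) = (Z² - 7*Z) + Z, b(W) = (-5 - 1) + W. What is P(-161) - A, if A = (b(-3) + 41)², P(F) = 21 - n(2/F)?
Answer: -26000699/25921 ≈ -1003.1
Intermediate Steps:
b(W) = -6 + W
n(Z) = Z² - 6*Z
P(F) = 21 - 2*(-6 + 2/F)/F (P(F) = 21 - 2/F*(-6 + 2/F) = 21 - 2*(-6 + 2/F)/F)
A = 1024 (A = ((-6 - 3) + 41)² = (-9 + 41)² = 32² = 1024)
P(-161) - A = (21 - 4/(-161)² + 12/(-161)) - 1*1024 = (21 - 4*1/25921 + 12*(-1/161)) - 1024 = (21 - 4/25921 - 12/161) - 1024 = 542405/25921 - 1024 = -26000699/25921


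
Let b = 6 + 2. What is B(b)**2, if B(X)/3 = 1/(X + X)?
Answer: 9/256 ≈ 0.035156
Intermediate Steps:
b = 8
B(X) = 3/(2*X) (B(X) = 3/(X + X) = 3/((2*X)) = 3*(1/(2*X)) = 3/(2*X))
B(b)**2 = ((3/2)/8)**2 = ((3/2)*(1/8))**2 = (3/16)**2 = 9/256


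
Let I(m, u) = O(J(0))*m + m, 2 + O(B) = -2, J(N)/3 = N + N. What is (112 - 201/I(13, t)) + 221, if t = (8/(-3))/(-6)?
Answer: 4396/13 ≈ 338.15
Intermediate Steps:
J(N) = 6*N (J(N) = 3*(N + N) = 3*(2*N) = 6*N)
O(B) = -4 (O(B) = -2 - 2 = -4)
t = 4/9 (t = (8*(-1/3))*(-1/6) = -8/3*(-1/6) = 4/9 ≈ 0.44444)
I(m, u) = -3*m (I(m, u) = -4*m + m = -3*m)
(112 - 201/I(13, t)) + 221 = (112 - 201/((-3*13))) + 221 = (112 - 201/(-39)) + 221 = (112 - 201*(-1)/39) + 221 = (112 - 1*(-67/13)) + 221 = (112 + 67/13) + 221 = 1523/13 + 221 = 4396/13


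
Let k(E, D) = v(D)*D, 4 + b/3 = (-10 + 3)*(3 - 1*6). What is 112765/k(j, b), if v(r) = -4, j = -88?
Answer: -112765/204 ≈ -552.77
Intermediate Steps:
b = 51 (b = -12 + 3*((-10 + 3)*(3 - 1*6)) = -12 + 3*(-7*(3 - 6)) = -12 + 3*(-7*(-3)) = -12 + 3*21 = -12 + 63 = 51)
k(E, D) = -4*D
112765/k(j, b) = 112765/((-4*51)) = 112765/(-204) = 112765*(-1/204) = -112765/204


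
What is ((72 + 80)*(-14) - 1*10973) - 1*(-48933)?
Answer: 35832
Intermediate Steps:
((72 + 80)*(-14) - 1*10973) - 1*(-48933) = (152*(-14) - 10973) + 48933 = (-2128 - 10973) + 48933 = -13101 + 48933 = 35832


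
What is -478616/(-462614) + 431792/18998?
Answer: 52211442764/2197185193 ≈ 23.763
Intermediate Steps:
-478616/(-462614) + 431792/18998 = -478616*(-1/462614) + 431792*(1/18998) = 239308/231307 + 215896/9499 = 52211442764/2197185193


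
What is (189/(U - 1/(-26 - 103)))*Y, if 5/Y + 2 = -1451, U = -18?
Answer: 121905/3372413 ≈ 0.036148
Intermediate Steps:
Y = -5/1453 (Y = 5/(-2 - 1451) = 5/(-1453) = 5*(-1/1453) = -5/1453 ≈ -0.0034412)
(189/(U - 1/(-26 - 103)))*Y = (189/(-18 - 1/(-26 - 103)))*(-5/1453) = (189/(-18 - 1/(-129)))*(-5/1453) = (189/(-18 - 1*(-1/129)))*(-5/1453) = (189/(-18 + 1/129))*(-5/1453) = (189/(-2321/129))*(-5/1453) = (189*(-129/2321))*(-5/1453) = -24381/2321*(-5/1453) = 121905/3372413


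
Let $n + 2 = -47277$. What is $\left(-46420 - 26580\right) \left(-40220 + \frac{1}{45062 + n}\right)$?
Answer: $\frac{6509245093000}{2217} \approx 2.9361 \cdot 10^{9}$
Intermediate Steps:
$n = -47279$ ($n = -2 - 47277 = -47279$)
$\left(-46420 - 26580\right) \left(-40220 + \frac{1}{45062 + n}\right) = \left(-46420 - 26580\right) \left(-40220 + \frac{1}{45062 - 47279}\right) = - 73000 \left(-40220 + \frac{1}{-2217}\right) = - 73000 \left(-40220 - \frac{1}{2217}\right) = \left(-73000\right) \left(- \frac{89167741}{2217}\right) = \frac{6509245093000}{2217}$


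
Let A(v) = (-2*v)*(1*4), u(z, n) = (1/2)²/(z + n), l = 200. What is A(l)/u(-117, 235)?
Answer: -755200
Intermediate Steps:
u(z, n) = 1/(4*(n + z)) (u(z, n) = (½)²/(n + z) = 1/(4*(n + z)))
A(v) = -8*v (A(v) = -2*v*4 = -8*v)
A(l)/u(-117, 235) = (-8*200)/((1/(4*(235 - 117)))) = -1600/((¼)/118) = -1600/((¼)*(1/118)) = -1600/1/472 = -1600*472 = -755200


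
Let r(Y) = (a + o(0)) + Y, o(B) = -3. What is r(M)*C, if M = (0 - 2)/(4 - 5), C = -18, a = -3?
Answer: 72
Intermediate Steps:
M = 2 (M = -2/(-1) = -2*(-1) = 2)
r(Y) = -6 + Y (r(Y) = (-3 - 3) + Y = -6 + Y)
r(M)*C = (-6 + 2)*(-18) = -4*(-18) = 72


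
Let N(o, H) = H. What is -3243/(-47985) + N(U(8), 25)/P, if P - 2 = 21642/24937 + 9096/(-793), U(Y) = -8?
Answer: -7723650459991/2720985650180 ≈ -2.8385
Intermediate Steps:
P = -170114764/19775041 (P = 2 + (21642/24937 + 9096/(-793)) = 2 + (21642*(1/24937) + 9096*(-1/793)) = 2 + (21642/24937 - 9096/793) = 2 - 209664846/19775041 = -170114764/19775041 ≈ -8.6025)
-3243/(-47985) + N(U(8), 25)/P = -3243/(-47985) + 25/(-170114764/19775041) = -3243*(-1/47985) + 25*(-19775041/170114764) = 1081/15995 - 494376025/170114764 = -7723650459991/2720985650180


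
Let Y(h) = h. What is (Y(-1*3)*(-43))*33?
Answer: 4257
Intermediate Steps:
(Y(-1*3)*(-43))*33 = (-1*3*(-43))*33 = -3*(-43)*33 = 129*33 = 4257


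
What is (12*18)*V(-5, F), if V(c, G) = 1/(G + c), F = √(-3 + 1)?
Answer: -40 - 8*I*√2 ≈ -40.0 - 11.314*I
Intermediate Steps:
F = I*√2 (F = √(-2) = I*√2 ≈ 1.4142*I)
(12*18)*V(-5, F) = (12*18)/(I*√2 - 5) = 216/(-5 + I*√2)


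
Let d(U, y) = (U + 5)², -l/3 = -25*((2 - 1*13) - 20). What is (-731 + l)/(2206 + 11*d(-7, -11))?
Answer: -1528/1125 ≈ -1.3582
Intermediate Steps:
l = -2325 (l = -(-75)*((2 - 1*13) - 20) = -(-75)*((2 - 13) - 20) = -(-75)*(-11 - 20) = -(-75)*(-31) = -3*775 = -2325)
d(U, y) = (5 + U)²
(-731 + l)/(2206 + 11*d(-7, -11)) = (-731 - 2325)/(2206 + 11*(5 - 7)²) = -3056/(2206 + 11*(-2)²) = -3056/(2206 + 11*4) = -3056/(2206 + 44) = -3056/2250 = -3056*1/2250 = -1528/1125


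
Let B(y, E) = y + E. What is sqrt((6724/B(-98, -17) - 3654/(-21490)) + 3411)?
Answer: sqrt(167158004498)/7061 ≈ 57.903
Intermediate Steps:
B(y, E) = E + y
sqrt((6724/B(-98, -17) - 3654/(-21490)) + 3411) = sqrt((6724/(-17 - 98) - 3654/(-21490)) + 3411) = sqrt((6724/(-115) - 3654*(-1/21490)) + 3411) = sqrt((6724*(-1/115) + 261/1535) + 3411) = sqrt((-6724/115 + 261/1535) + 3411) = sqrt(-411653/7061 + 3411) = sqrt(23673418/7061) = sqrt(167158004498)/7061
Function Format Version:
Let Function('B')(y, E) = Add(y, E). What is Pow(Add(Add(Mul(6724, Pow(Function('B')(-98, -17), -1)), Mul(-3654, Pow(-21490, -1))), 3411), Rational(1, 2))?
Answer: Mul(Rational(1, 7061), Pow(167158004498, Rational(1, 2))) ≈ 57.903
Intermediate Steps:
Function('B')(y, E) = Add(E, y)
Pow(Add(Add(Mul(6724, Pow(Function('B')(-98, -17), -1)), Mul(-3654, Pow(-21490, -1))), 3411), Rational(1, 2)) = Pow(Add(Add(Mul(6724, Pow(Add(-17, -98), -1)), Mul(-3654, Pow(-21490, -1))), 3411), Rational(1, 2)) = Pow(Add(Add(Mul(6724, Pow(-115, -1)), Mul(-3654, Rational(-1, 21490))), 3411), Rational(1, 2)) = Pow(Add(Add(Mul(6724, Rational(-1, 115)), Rational(261, 1535)), 3411), Rational(1, 2)) = Pow(Add(Add(Rational(-6724, 115), Rational(261, 1535)), 3411), Rational(1, 2)) = Pow(Add(Rational(-411653, 7061), 3411), Rational(1, 2)) = Pow(Rational(23673418, 7061), Rational(1, 2)) = Mul(Rational(1, 7061), Pow(167158004498, Rational(1, 2)))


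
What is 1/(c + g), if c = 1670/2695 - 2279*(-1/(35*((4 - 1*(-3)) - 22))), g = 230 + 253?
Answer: 40425/19374842 ≈ 0.0020865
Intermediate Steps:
g = 483
c = -150433/40425 (c = 1670*(1/2695) - 2279*(-1/(35*((4 + 3) - 22))) = 334/539 - 2279*(-1/(35*(7 - 22))) = 334/539 - 2279/((-35*(-15))) = 334/539 - 2279/525 = -150433/40425 ≈ -3.7213)
1/(c + g) = 1/(-150433/40425 + 483) = 1/(19374842/40425) = 40425/19374842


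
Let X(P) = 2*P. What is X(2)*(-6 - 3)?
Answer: -36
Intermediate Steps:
X(2)*(-6 - 3) = (2*2)*(-6 - 3) = 4*(-9) = -36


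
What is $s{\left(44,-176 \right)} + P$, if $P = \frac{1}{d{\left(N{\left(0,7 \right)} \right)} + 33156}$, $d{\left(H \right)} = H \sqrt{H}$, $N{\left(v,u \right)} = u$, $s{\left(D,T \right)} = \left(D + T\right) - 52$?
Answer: $- \frac{202274845556}{1099319993} - \frac{7 \sqrt{7}}{1099319993} \approx -184.0$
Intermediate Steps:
$s{\left(D,T \right)} = -52 + D + T$
$d{\left(H \right)} = H^{\frac{3}{2}}$
$P = \frac{1}{33156 + 7 \sqrt{7}}$ ($P = \frac{1}{7^{\frac{3}{2}} + 33156} = \frac{1}{7 \sqrt{7} + 33156} = \frac{1}{33156 + 7 \sqrt{7}} \approx 3.0144 \cdot 10^{-5}$)
$s{\left(44,-176 \right)} + P = \left(-52 + 44 - 176\right) + \left(\frac{33156}{1099319993} - \frac{7 \sqrt{7}}{1099319993}\right) = -184 + \left(\frac{33156}{1099319993} - \frac{7 \sqrt{7}}{1099319993}\right) = - \frac{202274845556}{1099319993} - \frac{7 \sqrt{7}}{1099319993}$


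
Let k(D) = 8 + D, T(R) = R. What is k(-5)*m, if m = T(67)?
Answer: 201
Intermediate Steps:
m = 67
k(-5)*m = (8 - 5)*67 = 3*67 = 201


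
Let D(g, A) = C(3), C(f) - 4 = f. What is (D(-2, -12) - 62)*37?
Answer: -2035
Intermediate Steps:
C(f) = 4 + f
D(g, A) = 7 (D(g, A) = 4 + 3 = 7)
(D(-2, -12) - 62)*37 = (7 - 62)*37 = -55*37 = -2035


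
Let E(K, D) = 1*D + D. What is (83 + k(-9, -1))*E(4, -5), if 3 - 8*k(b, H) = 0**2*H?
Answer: -3335/4 ≈ -833.75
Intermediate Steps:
E(K, D) = 2*D (E(K, D) = D + D = 2*D)
k(b, H) = 3/8 (k(b, H) = 3/8 - 0**2*H/8 = 3/8 - 0*H = 3/8 - 1/8*0 = 3/8 + 0 = 3/8)
(83 + k(-9, -1))*E(4, -5) = (83 + 3/8)*(2*(-5)) = (667/8)*(-10) = -3335/4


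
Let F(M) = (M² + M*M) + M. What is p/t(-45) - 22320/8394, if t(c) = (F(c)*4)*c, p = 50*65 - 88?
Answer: -447695273/168089850 ≈ -2.6634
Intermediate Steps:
F(M) = M + 2*M² (F(M) = (M² + M²) + M = 2*M² + M = M + 2*M²)
p = 3162 (p = 3250 - 88 = 3162)
t(c) = 4*c²*(1 + 2*c) (t(c) = ((c*(1 + 2*c))*4)*c = (4*c*(1 + 2*c))*c = 4*c²*(1 + 2*c))
p/t(-45) - 22320/8394 = 3162/(((-45)²*(4 + 8*(-45)))) - 22320/8394 = 3162/((2025*(4 - 360))) - 22320*1/8394 = 3162/((2025*(-356))) - 3720/1399 = 3162/(-720900) - 3720/1399 = 3162*(-1/720900) - 3720/1399 = -527/120150 - 3720/1399 = -447695273/168089850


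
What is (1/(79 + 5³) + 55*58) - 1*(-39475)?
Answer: 8703661/204 ≈ 42665.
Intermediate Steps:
(1/(79 + 5³) + 55*58) - 1*(-39475) = (1/(79 + 125) + 3190) + 39475 = (1/204 + 3190) + 39475 = 650761/204 + 39475 = 8703661/204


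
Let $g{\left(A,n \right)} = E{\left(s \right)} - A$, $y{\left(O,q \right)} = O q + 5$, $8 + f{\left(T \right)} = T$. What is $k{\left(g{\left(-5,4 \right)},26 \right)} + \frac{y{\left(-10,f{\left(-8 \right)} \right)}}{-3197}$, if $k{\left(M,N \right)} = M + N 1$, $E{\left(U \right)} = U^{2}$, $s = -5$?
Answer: $\frac{178867}{3197} \approx 55.948$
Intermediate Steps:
$f{\left(T \right)} = -8 + T$
$y{\left(O,q \right)} = 5 + O q$
$g{\left(A,n \right)} = 25 - A$ ($g{\left(A,n \right)} = \left(-5\right)^{2} - A = 25 - A$)
$k{\left(M,N \right)} = M + N$
$k{\left(g{\left(-5,4 \right)},26 \right)} + \frac{y{\left(-10,f{\left(-8 \right)} \right)}}{-3197} = \left(\left(25 - -5\right) + 26\right) + \frac{5 - 10 \left(-8 - 8\right)}{-3197} = \left(\left(25 + 5\right) + 26\right) + \left(5 - -160\right) \left(- \frac{1}{3197}\right) = \left(30 + 26\right) + \left(5 + 160\right) \left(- \frac{1}{3197}\right) = 56 + 165 \left(- \frac{1}{3197}\right) = 56 - \frac{165}{3197} = \frac{178867}{3197}$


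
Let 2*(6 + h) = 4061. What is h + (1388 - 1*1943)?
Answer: 2939/2 ≈ 1469.5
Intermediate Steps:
h = 4049/2 (h = -6 + (½)*4061 = -6 + 4061/2 = 4049/2 ≈ 2024.5)
h + (1388 - 1*1943) = 4049/2 + (1388 - 1*1943) = 4049/2 + (1388 - 1943) = 4049/2 - 555 = 2939/2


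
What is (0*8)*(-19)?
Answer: 0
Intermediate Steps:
(0*8)*(-19) = 0*(-19) = 0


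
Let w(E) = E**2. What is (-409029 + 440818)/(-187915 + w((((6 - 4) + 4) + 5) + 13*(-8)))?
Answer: -31789/179266 ≈ -0.17733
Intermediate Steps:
(-409029 + 440818)/(-187915 + w((((6 - 4) + 4) + 5) + 13*(-8))) = (-409029 + 440818)/(-187915 + ((((6 - 4) + 4) + 5) + 13*(-8))**2) = 31789/(-187915 + (((2 + 4) + 5) - 104)**2) = 31789/(-187915 + ((6 + 5) - 104)**2) = 31789/(-187915 + (11 - 104)**2) = 31789/(-187915 + (-93)**2) = 31789/(-187915 + 8649) = 31789/(-179266) = 31789*(-1/179266) = -31789/179266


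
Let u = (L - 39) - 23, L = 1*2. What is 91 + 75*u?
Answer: -4409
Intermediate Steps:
L = 2
u = -60 (u = (2 - 39) - 23 = -37 - 23 = -60)
91 + 75*u = 91 + 75*(-60) = 91 - 4500 = -4409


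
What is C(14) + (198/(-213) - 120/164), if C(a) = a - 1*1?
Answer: 33007/2911 ≈ 11.339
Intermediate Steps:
C(a) = -1 + a (C(a) = a - 1 = -1 + a)
C(14) + (198/(-213) - 120/164) = (-1 + 14) + (198/(-213) - 120/164) = 13 + (198*(-1/213) - 120*1/164) = 13 + (-66/71 - 30/41) = 13 - 4836/2911 = 33007/2911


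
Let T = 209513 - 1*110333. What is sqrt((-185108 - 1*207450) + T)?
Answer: 383*I*sqrt(2) ≈ 541.64*I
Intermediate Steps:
T = 99180 (T = 209513 - 110333 = 99180)
sqrt((-185108 - 1*207450) + T) = sqrt((-185108 - 1*207450) + 99180) = sqrt((-185108 - 207450) + 99180) = sqrt(-392558 + 99180) = sqrt(-293378) = 383*I*sqrt(2)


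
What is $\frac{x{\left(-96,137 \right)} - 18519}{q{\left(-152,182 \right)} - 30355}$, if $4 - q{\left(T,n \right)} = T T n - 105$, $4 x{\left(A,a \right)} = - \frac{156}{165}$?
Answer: $\frac{509279}{116467285} \approx 0.0043727$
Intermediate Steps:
$x{\left(A,a \right)} = - \frac{13}{55}$ ($x{\left(A,a \right)} = \frac{\left(-156\right) \frac{1}{165}}{4} = \frac{1}{4} \left(- \frac{52}{55}\right) = - \frac{13}{55}$)
$q{\left(T,n \right)} = 109 - n T^{2}$ ($q{\left(T,n \right)} = 4 - \left(T T n - 105\right) = 4 - \left(T^{2} n - 105\right) = 4 - \left(n T^{2} - 105\right) = 4 - \left(-105 + n T^{2}\right) = 109 - n T^{2}$)
$\frac{x{\left(-96,137 \right)} - 18519}{q{\left(-152,182 \right)} - 30355} = \frac{- \frac{13}{55} - 18519}{\left(109 - 182 \left(-152\right)^{2}\right) - 30355} = - \frac{1018558}{55 \left(\left(109 - 182 \cdot 23104\right) - 30355\right)} = - \frac{1018558}{55 \left(\left(109 - 4204928\right) - 30355\right)} = - \frac{1018558}{55 \left(-4204819 - 30355\right)} = - \frac{1018558}{55 \left(-4235174\right)} = \left(- \frac{1018558}{55}\right) \left(- \frac{1}{4235174}\right) = \frac{509279}{116467285}$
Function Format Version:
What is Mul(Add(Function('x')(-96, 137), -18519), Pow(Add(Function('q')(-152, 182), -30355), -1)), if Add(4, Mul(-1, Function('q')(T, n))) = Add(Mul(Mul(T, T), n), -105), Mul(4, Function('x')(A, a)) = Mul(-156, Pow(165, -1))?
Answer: Rational(509279, 116467285) ≈ 0.0043727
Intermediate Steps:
Function('x')(A, a) = Rational(-13, 55) (Function('x')(A, a) = Mul(Rational(1, 4), Mul(-156, Pow(165, -1))) = Mul(Rational(1, 4), Mul(-156, Rational(1, 165))) = Mul(Rational(1, 4), Rational(-52, 55)) = Rational(-13, 55))
Function('q')(T, n) = Add(109, Mul(-1, n, Pow(T, 2))) (Function('q')(T, n) = Add(4, Mul(-1, Add(Mul(Mul(T, T), n), -105))) = Add(4, Mul(-1, Add(Mul(Pow(T, 2), n), -105))) = Add(4, Mul(-1, Add(Mul(n, Pow(T, 2)), -105))) = Add(4, Mul(-1, Add(-105, Mul(n, Pow(T, 2))))) = Add(4, Add(105, Mul(-1, n, Pow(T, 2)))) = Add(109, Mul(-1, n, Pow(T, 2))))
Mul(Add(Function('x')(-96, 137), -18519), Pow(Add(Function('q')(-152, 182), -30355), -1)) = Mul(Add(Rational(-13, 55), -18519), Pow(Add(Add(109, Mul(-1, 182, Pow(-152, 2))), -30355), -1)) = Mul(Rational(-1018558, 55), Pow(Add(Add(109, Mul(-1, 182, 23104)), -30355), -1)) = Mul(Rational(-1018558, 55), Pow(Add(Add(109, -4204928), -30355), -1)) = Mul(Rational(-1018558, 55), Pow(Add(-4204819, -30355), -1)) = Mul(Rational(-1018558, 55), Pow(-4235174, -1)) = Mul(Rational(-1018558, 55), Rational(-1, 4235174)) = Rational(509279, 116467285)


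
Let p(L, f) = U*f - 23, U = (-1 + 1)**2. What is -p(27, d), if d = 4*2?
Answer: 23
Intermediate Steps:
d = 8
U = 0 (U = 0**2 = 0)
p(L, f) = -23 (p(L, f) = 0*f - 23 = 0 - 23 = -23)
-p(27, d) = -1*(-23) = 23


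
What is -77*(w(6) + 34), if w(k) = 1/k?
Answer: -15785/6 ≈ -2630.8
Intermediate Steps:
-77*(w(6) + 34) = -77*(1/6 + 34) = -77*(⅙ + 34) = -77*205/6 = -15785/6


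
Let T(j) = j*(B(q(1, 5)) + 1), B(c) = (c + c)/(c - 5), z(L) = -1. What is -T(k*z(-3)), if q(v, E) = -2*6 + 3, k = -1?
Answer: -16/7 ≈ -2.2857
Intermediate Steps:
q(v, E) = -9 (q(v, E) = -12 + 3 = -9)
B(c) = 2*c/(-5 + c) (B(c) = (2*c)/(-5 + c) = 2*c/(-5 + c))
T(j) = 16*j/7 (T(j) = j*(2*(-9)/(-5 - 9) + 1) = j*(2*(-9)/(-14) + 1) = j*(2*(-9)*(-1/14) + 1) = j*(9/7 + 1) = j*(16/7) = 16*j/7)
-T(k*z(-3)) = -16*(-1*(-1))/7 = -16/7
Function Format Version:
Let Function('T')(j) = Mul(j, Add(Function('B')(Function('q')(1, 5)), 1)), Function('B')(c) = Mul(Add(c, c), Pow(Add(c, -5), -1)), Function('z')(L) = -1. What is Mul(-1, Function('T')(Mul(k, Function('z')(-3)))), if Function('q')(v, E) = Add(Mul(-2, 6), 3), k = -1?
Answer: Rational(-16, 7) ≈ -2.2857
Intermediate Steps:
Function('q')(v, E) = -9 (Function('q')(v, E) = Add(-12, 3) = -9)
Function('B')(c) = Mul(2, c, Pow(Add(-5, c), -1)) (Function('B')(c) = Mul(Mul(2, c), Pow(Add(-5, c), -1)) = Mul(2, c, Pow(Add(-5, c), -1)))
Function('T')(j) = Mul(Rational(16, 7), j) (Function('T')(j) = Mul(j, Add(Mul(2, -9, Pow(Add(-5, -9), -1)), 1)) = Mul(j, Add(Mul(2, -9, Pow(-14, -1)), 1)) = Mul(j, Add(Mul(2, -9, Rational(-1, 14)), 1)) = Mul(j, Add(Rational(9, 7), 1)) = Mul(j, Rational(16, 7)) = Mul(Rational(16, 7), j))
Mul(-1, Function('T')(Mul(k, Function('z')(-3)))) = Mul(-1, Mul(Rational(16, 7), Mul(-1, -1))) = Mul(-1, Mul(Rational(16, 7), 1)) = Mul(-1, Rational(16, 7)) = Rational(-16, 7)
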